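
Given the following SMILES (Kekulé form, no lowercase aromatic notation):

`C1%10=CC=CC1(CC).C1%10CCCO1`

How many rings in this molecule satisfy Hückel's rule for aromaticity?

0

The SMILES encodes a five-membered carbon ring with two conjugated C=C double bonds and one sp³ carbon; a five-membered saturated ring of four carbons and one oxygen.
The 5-membered ring has one sp³ carbon, so it is not fully conjugated — not aromatic (cyclopentadiene).
The 5-membered ring with one oxygen has only sp³ atoms, so it is not fully conjugated — not aromatic (tetrahydrofuran).
None of the rings are aromatic. Total: 0.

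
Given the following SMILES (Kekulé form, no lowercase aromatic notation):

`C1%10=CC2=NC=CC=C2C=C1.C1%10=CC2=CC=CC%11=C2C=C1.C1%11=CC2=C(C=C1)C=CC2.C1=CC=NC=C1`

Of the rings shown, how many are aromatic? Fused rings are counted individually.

The SMILES encodes two fused six-membered rings, each with three alternating double bonds; one ring is all carbon and the other has one ring nitrogen; two fused six-membered carbon rings, each with three alternating C=C double bonds; a six-membered carbon ring with three alternating C=C double bonds, fused to a five-membered carbon ring containing one C=C double bond and one sp³ carbon; a six-membered ring of five carbons and one nitrogen with three alternating double bonds.
The fused 6/6-membered bicyclic (with one nitrogen) is a single π system with 10 sp² atoms and 10 π electrons from ring double bonds. 10 = 4(2)+2, so the system is aromatic and both rings count as aromatic (quinoline).
The fused 6/6-membered bicyclic is a single π system with 10 sp² atoms and 10 π electrons from ring double bonds. 10 = 4(2)+2, so the system is aromatic and both rings count as aromatic (naphthalene).
The 6-membered ring has a continuous p-orbital overlap around the ring; 3 ring double bonds give 6 π electrons. That satisfies 4n+2 with n=1, so it is aromatic (benzene ring).
The 5-membered ring has one sp³ carbon, so it is not fully conjugated — not aromatic (cyclopentene ring).
The 6-membered ring with one nitrogen has a continuous p-orbital overlap around the ring; 3 ring double bonds give 6 π electrons. Since 6 = 4n+2 (n=1), it is aromatic (pyridine).
6 of the 7 rings are aromatic. Total: 6.

6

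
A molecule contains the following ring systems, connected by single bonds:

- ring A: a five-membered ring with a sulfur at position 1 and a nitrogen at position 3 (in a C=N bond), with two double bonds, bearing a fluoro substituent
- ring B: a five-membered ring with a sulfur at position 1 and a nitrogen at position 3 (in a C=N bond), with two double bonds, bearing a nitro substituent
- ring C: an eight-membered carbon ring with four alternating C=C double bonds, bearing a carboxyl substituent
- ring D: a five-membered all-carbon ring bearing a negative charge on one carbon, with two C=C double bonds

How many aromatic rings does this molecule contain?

Ring A is planar and fully conjugated; 2 ring double bonds (4 π electrons) plus a heteroatom lone pair (2) give 6 π electrons. That satisfies 4n+2 with n=1, so ring A is aromatic (thiazole).
Ring B is planar and fully conjugated; 2 ring double bonds (4 π electrons) plus a heteroatom lone pair (2) give 6 π electrons. Since 6 = 4n+2 (n=1), ring B is aromatic (thiazole).
Ring C has only sp² ring atoms; a planar conformation would have a fully conjugated π system of 8 electrons. But 8 = 4(2), which is 4n not 4n+2, so ring C is not aromatic (cyclooctatetraene) — cyclooctatetraene distorts into a non-planar tub to avoid antiaromaticity.
Ring D is planar and fully conjugated; 2 ring double bonds (4 π electrons) plus the carbanion lone pair (2) give 6 π electrons. That satisfies 4n+2 with n=1, so ring D is aromatic (cyclopentadienyl anion).
Aromatic: A, B, D. Total: 3.

3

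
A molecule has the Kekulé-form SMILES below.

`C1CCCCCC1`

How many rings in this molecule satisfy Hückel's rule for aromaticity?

0

The SMILES encodes a seven-membered saturated carbon ring.
The 7-membered ring has only sp³ atoms, so it is not fully conjugated — not aromatic (cycloheptane).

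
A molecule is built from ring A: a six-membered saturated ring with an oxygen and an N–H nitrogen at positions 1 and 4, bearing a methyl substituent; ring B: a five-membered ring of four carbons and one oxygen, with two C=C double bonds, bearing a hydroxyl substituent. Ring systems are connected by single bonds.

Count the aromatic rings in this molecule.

Ring A has only sp³ atoms, so it is not fully conjugated — not aromatic (morpholine).
Ring B is planar and fully conjugated; 2 ring double bonds (4 π electrons) plus a heteroatom lone pair (2) give 6 π electrons. 6 = 4(1)+2, so ring B is aromatic (furan).
Aromatic: B. Total: 1.

1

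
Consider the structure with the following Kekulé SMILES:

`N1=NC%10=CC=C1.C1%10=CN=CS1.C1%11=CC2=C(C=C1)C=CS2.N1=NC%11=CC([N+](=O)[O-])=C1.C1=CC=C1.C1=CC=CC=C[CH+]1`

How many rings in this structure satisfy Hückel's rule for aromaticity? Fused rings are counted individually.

The SMILES encodes a six-membered ring with two adjacent nitrogens and three alternating double bonds; a five-membered ring with a sulfur at position 1 and a nitrogen at position 3 (in a C=N bond), with two double bonds; a six-membered carbon ring with three alternating C=C double bonds, fused to a five-membered ring containing one sulfur and two C=C double bonds; a six-membered ring with two adjacent nitrogens and three alternating double bonds; a four-membered carbon ring with two alternating C=C double bonds; a seven-membered all-carbon ring bearing a positive charge on one carbon, with three C=C double bonds.
The 6-membered ring with two nitrogens (1,2) is planar and fully conjugated; 3 ring double bonds give 6 π electrons. 6 = 4(1)+2, so it is aromatic (pyridazine).
The 5-membered ring with one sulfur and one =N– is planar and fully conjugated; 2 ring double bonds (4 π electrons) plus a heteroatom lone pair (2) give 6 π electrons. Since 6 = 4n+2 (n=1), it is aromatic (thiazole).
The fused 6/5-membered bicyclic (with one sulfur) is a single π system with 9 sp² atoms and 10 π electrons from ring double bonds plus a heteroatom lone pair. 10 = 4(2)+2, so the system is aromatic and both rings count as aromatic (benzothiophene).
The second 6-membered ring with two nitrogens (1,2) is fully conjugated (every ring atom contributes a p orbital); 3 ring double bonds give 6 π electrons. 6 = 4(1)+2, so it is aromatic (pyridazine).
The 4-membered ring has only sp² ring atoms; a planar conformation would have a fully conjugated π system of 4 electrons. But 4 = 4(1), which is 4n not 4n+2, so it is not aromatic (cyclobutadiene) — cyclobutadiene is antiaromatic and distorts to a rectangle.
The 7-membered ring is planar and fully conjugated; 3 ring double bonds (6 π electrons) plus the carbocation's empty p orbital (0, but keeps the ring conjugated) give 6 π electrons. Since 6 = 4n+2 (n=1), it is aromatic (tropylium cation).
6 of the 7 rings are aromatic. Total: 6.

6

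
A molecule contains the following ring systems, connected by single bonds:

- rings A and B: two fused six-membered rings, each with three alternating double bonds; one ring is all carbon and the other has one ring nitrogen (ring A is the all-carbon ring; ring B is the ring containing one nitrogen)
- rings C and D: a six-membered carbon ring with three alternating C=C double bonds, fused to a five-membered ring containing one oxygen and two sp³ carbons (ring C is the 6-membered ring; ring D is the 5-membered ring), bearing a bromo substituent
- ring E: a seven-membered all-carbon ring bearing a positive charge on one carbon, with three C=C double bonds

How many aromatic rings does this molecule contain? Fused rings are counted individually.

4

Rings A and B form a fused bicyclic system (with one nitrogen) with 10 sp² atoms and 10 π electrons from ring double bonds. 10 = 4(2)+2, so the system is aromatic and both rings count as aromatic (quinoline).
Ring C is fully conjugated (every ring atom contributes a p orbital); 3 ring double bonds give 6 π electrons. Since 6 = 4n+2 (n=1), ring C is aromatic (benzene ring).
Ring D has two sp³ carbons, so it is not fully conjugated — not aromatic (oxolane ring).
Ring E is planar and fully conjugated; 3 ring double bonds (6 π electrons) plus the carbocation's empty p orbital (0, but keeps the ring conjugated) give 6 π electrons. 6 = 4(1)+2, so ring E is aromatic (tropylium cation).
Aromatic: A, B, C, E. Total: 4.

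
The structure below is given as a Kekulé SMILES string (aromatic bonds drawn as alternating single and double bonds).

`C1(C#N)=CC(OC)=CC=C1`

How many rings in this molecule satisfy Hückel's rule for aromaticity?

1

The SMILES encodes a six-membered carbon ring with three alternating C=C double bonds.
The 6-membered ring is fully conjugated (every ring atom contributes a p orbital); 3 ring double bonds give 6 π electrons. That satisfies 4n+2 with n=1, so it is aromatic (benzene).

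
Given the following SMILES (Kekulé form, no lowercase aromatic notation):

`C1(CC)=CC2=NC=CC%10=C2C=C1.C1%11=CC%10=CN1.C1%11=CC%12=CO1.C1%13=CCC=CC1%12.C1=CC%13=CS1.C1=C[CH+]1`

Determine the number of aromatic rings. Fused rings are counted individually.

6

The SMILES encodes two fused six-membered rings, each with three alternating double bonds; one ring is all carbon and the other has one ring nitrogen; a five-membered ring of four carbons and one nitrogen bearing a hydrogen, with two C=C double bonds; a five-membered ring of four carbons and one oxygen, with two C=C double bonds; a six-membered carbon ring with two isolated C=C double bonds and two sp³ carbons; a five-membered ring of four carbons and one sulfur, with two C=C double bonds; a three-membered all-carbon ring bearing a positive charge on one carbon, with one C=C double bond.
The fused 6/6-membered bicyclic (with one nitrogen) is a single π system with 10 sp² atoms and 10 π electrons from ring double bonds. 10 = 4(2)+2, so the system is aromatic and both rings count as aromatic (quinoline).
The 5-membered ring with one N–H is planar and fully conjugated; 2 ring double bonds (4 π electrons) plus a heteroatom lone pair (2) give 6 π electrons. Since 6 = 4n+2 (n=1), it is aromatic (pyrrole).
The 5-membered ring with one oxygen is planar and fully conjugated; 2 ring double bonds (4 π electrons) plus a heteroatom lone pair (2) give 6 π electrons. 6 = 4(1)+2, so it is aromatic (furan).
The 6-membered ring has two sp³ carbons, so it is not fully conjugated — not aromatic (1,4-cyclohexadiene).
The 5-membered ring with one sulfur has a continuous p-orbital overlap around the ring; 2 ring double bonds (4 π electrons) plus a heteroatom lone pair (2) give 6 π electrons. 6 = 4(1)+2, so it is aromatic (thiophene).
The 3-membered ring is fully conjugated (every ring atom contributes a p orbital); 1 ring double bond (2 π electrons) plus the carbocation's empty p orbital (0, but keeps the ring conjugated) give 2 π electrons. 2 = 4(0)+2, so it is aromatic (cyclopropenyl cation).
6 of the 7 rings are aromatic. Total: 6.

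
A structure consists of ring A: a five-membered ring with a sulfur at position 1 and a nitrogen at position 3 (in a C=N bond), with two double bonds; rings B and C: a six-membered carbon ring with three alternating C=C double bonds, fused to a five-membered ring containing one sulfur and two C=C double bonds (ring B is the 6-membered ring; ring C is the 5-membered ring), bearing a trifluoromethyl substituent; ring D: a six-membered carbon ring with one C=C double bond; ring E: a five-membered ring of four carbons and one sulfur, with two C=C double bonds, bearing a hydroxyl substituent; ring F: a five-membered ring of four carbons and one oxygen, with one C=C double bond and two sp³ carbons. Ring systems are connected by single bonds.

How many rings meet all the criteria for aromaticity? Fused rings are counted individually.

4

Ring A has a continuous p-orbital overlap around the ring; 2 ring double bonds (4 π electrons) plus a heteroatom lone pair (2) give 6 π electrons. That satisfies 4n+2 with n=1, so ring A is aromatic (thiazole).
Rings B and C form a fused bicyclic system (with one sulfur) with 9 sp² atoms and 10 π electrons from ring double bonds plus a heteroatom lone pair. 10 = 4(2)+2, so the system is aromatic and both rings count as aromatic (benzothiophene).
Ring D has four sp³ carbons, so it is not fully conjugated — not aromatic (cyclohexene).
Ring E is fully conjugated (every ring atom contributes a p orbital); 2 ring double bonds (4 π electrons) plus a heteroatom lone pair (2) give 6 π electrons. Since 6 = 4n+2 (n=1), ring E is aromatic (thiophene).
Ring F has two sp³ carbons, so it is not fully conjugated — not aromatic (2,3-dihydrofuran).
Aromatic: A, B, C, E. Total: 4.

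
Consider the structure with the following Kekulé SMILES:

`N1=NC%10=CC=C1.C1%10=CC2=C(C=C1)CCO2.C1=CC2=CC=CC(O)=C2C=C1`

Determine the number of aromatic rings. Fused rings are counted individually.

The SMILES encodes a six-membered ring with two adjacent nitrogens and three alternating double bonds; a six-membered carbon ring with three alternating C=C double bonds, fused to a five-membered ring containing one oxygen and two sp³ carbons; two fused six-membered carbon rings, each with three alternating C=C double bonds.
The 6-membered ring with two nitrogens (1,2) is fully conjugated (every ring atom contributes a p orbital); 3 ring double bonds give 6 π electrons. That satisfies 4n+2 with n=1, so it is aromatic (pyridazine).
The 6-membered ring is planar and fully conjugated; 3 ring double bonds give 6 π electrons. 6 = 4(1)+2, so it is aromatic (benzene ring).
The 5-membered ring with one oxygen has two sp³ carbons, so it is not fully conjugated — not aromatic (oxolane ring).
The fused 6/6-membered bicyclic is a single π system with 10 sp² atoms and 10 π electrons from ring double bonds. 10 = 4(2)+2, so the system is aromatic and both rings count as aromatic (naphthalene).
4 of the 5 rings are aromatic. Total: 4.

4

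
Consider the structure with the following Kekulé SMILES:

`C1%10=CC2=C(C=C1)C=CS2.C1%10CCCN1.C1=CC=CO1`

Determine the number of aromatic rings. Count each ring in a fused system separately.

The SMILES encodes a six-membered carbon ring with three alternating C=C double bonds, fused to a five-membered ring containing one sulfur and two C=C double bonds; a five-membered saturated ring of four carbons and one N–H nitrogen; a five-membered ring of four carbons and one oxygen, with two C=C double bonds.
The fused 6/5-membered bicyclic (with one sulfur) is a single π system with 9 sp² atoms and 10 π electrons from ring double bonds plus a heteroatom lone pair. 10 = 4(2)+2, so the system is aromatic and both rings count as aromatic (benzothiophene).
The 5-membered ring with one N–H has only sp³ atoms, so it is not fully conjugated — not aromatic (pyrrolidine).
The 5-membered ring with one oxygen has a continuous p-orbital overlap around the ring; 2 ring double bonds (4 π electrons) plus a heteroatom lone pair (2) give 6 π electrons. That satisfies 4n+2 with n=1, so it is aromatic (furan).
3 of the 4 rings are aromatic. Total: 3.

3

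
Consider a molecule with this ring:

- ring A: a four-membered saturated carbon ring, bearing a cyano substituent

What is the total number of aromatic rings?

0

Ring A has only sp³ atoms, so it is not fully conjugated — not aromatic (cyclobutane).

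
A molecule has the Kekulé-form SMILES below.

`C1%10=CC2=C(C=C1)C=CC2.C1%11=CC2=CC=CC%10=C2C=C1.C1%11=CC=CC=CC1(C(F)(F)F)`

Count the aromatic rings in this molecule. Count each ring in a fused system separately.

The SMILES encodes a six-membered carbon ring with three alternating C=C double bonds, fused to a five-membered carbon ring containing one C=C double bond and one sp³ carbon; two fused six-membered carbon rings, each with three alternating C=C double bonds; a seven-membered carbon ring with three C=C double bonds and one sp³ carbon.
The 6-membered ring is planar and fully conjugated; 3 ring double bonds give 6 π electrons. 6 = 4(1)+2, so it is aromatic (benzene ring).
The 5-membered ring has one sp³ carbon, so it is not fully conjugated — not aromatic (cyclopentene ring).
The fused 6/6-membered bicyclic is a single π system with 10 sp² atoms and 10 π electrons from ring double bonds. 10 = 4(2)+2, so the system is aromatic and both rings count as aromatic (naphthalene).
The 7-membered ring has one sp³ carbon, so it is not fully conjugated — not aromatic (cycloheptatriene).
3 of the 5 rings are aromatic. Total: 3.

3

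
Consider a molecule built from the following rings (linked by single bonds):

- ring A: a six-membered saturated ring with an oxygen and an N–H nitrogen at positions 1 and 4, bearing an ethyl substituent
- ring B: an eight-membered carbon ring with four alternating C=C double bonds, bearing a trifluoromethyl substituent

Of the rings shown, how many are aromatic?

0

Ring A has only sp³ atoms, so it is not fully conjugated — not aromatic (morpholine).
Ring B has only sp² ring atoms; a planar conformation would have a fully conjugated π system of 8 electrons. But 8 = 4(2), which is 4n not 4n+2, so ring B is not aromatic (cyclooctatetraene) — cyclooctatetraene distorts into a non-planar tub to avoid antiaromaticity.
No ring is aromatic. Total: 0.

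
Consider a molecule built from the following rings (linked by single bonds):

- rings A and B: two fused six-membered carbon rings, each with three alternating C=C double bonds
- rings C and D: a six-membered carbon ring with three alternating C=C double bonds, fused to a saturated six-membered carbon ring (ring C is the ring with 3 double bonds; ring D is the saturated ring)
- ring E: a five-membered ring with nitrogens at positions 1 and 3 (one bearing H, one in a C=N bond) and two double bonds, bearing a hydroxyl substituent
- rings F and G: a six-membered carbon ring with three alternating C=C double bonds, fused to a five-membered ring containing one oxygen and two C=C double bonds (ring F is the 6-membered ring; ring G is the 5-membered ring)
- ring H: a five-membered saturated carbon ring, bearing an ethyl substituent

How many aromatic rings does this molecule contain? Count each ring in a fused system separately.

Rings A and B form a fused bicyclic system with 10 sp² atoms and 10 π electrons from ring double bonds. 10 = 4(2)+2, so the system is aromatic and both rings count as aromatic (naphthalene).
Ring C is fully conjugated (every ring atom contributes a p orbital); 3 ring double bonds give 6 π electrons. Since 6 = 4n+2 (n=1), ring C is aromatic (benzene ring).
Ring D has four sp³ carbons, so it is not fully conjugated — not aromatic (cyclohexane ring).
Ring E is fully conjugated (every ring atom contributes a p orbital); 2 ring double bonds (4 π electrons) plus a heteroatom lone pair (2) give 6 π electrons. 6 = 4(1)+2, so ring E is aromatic (imidazole).
Rings F and G form a fused bicyclic system (with one oxygen) with 9 sp² atoms and 10 π electrons from ring double bonds plus a heteroatom lone pair. 10 = 4(2)+2, so the system is aromatic and both rings count as aromatic (benzofuran).
Ring H has only sp³ atoms, so it is not fully conjugated — not aromatic (cyclopentane).
Aromatic: A, B, C, E, F, G. Total: 6.

6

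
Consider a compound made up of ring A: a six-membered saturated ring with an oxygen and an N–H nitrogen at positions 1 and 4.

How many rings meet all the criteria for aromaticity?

Ring A has only sp³ atoms, so it is not fully conjugated — not aromatic (morpholine).

0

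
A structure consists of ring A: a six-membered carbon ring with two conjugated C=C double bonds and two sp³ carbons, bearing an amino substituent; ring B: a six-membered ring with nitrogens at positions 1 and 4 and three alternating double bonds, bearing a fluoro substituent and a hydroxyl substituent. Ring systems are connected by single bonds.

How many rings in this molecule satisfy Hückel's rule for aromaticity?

1

Ring A has two sp³ carbons, so it is not fully conjugated — not aromatic (1,3-cyclohexadiene).
Ring B has a continuous p-orbital overlap around the ring; 3 ring double bonds give 6 π electrons. That satisfies 4n+2 with n=1, so ring B is aromatic (pyrazine).
Aromatic: B. Total: 1.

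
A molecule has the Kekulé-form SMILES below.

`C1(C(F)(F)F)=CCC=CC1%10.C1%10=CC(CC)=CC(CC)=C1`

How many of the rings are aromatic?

The SMILES encodes a six-membered carbon ring with two isolated C=C double bonds and two sp³ carbons; a six-membered carbon ring with three alternating C=C double bonds.
The 6-membered ring has two sp³ carbons, so it is not fully conjugated — not aromatic (1,4-cyclohexadiene).
The second 6-membered ring is fully conjugated (every ring atom contributes a p orbital); 3 ring double bonds give 6 π electrons. That satisfies 4n+2 with n=1, so it is aromatic (benzene).
1 of the 2 rings is aromatic. Total: 1.

1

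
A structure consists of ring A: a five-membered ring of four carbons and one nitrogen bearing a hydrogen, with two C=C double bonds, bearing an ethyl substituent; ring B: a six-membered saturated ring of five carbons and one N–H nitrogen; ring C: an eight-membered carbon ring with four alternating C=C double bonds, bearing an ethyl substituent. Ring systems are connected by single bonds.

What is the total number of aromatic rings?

1

Ring A has a continuous p-orbital overlap around the ring; 2 ring double bonds (4 π electrons) plus a heteroatom lone pair (2) give 6 π electrons. Since 6 = 4n+2 (n=1), ring A is aromatic (pyrrole).
Ring B has only sp³ atoms, so it is not fully conjugated — not aromatic (piperidine).
Ring C has only sp² ring atoms; a planar conformation would have a fully conjugated π system of 8 electrons. But 8 = 4(2), which is 4n not 4n+2, so ring C is not aromatic (cyclooctatetraene) — cyclooctatetraene distorts into a non-planar tub to avoid antiaromaticity.
Aromatic: A. Total: 1.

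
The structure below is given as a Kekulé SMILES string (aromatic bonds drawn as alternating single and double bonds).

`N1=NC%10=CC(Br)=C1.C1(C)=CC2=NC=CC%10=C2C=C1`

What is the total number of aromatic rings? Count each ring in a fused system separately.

3

The SMILES encodes a six-membered ring with two adjacent nitrogens and three alternating double bonds; two fused six-membered rings, each with three alternating double bonds; one ring is all carbon and the other has one ring nitrogen.
The 6-membered ring with two nitrogens (1,2) is fully conjugated (every ring atom contributes a p orbital); 3 ring double bonds give 6 π electrons. 6 = 4(1)+2, so it is aromatic (pyridazine).
The fused 6/6-membered bicyclic (with one nitrogen) is a single π system with 10 sp² atoms and 10 π electrons from ring double bonds. 10 = 4(2)+2, so the system is aromatic and both rings count as aromatic (quinoline).
3 of the 3 rings are aromatic. Total: 3.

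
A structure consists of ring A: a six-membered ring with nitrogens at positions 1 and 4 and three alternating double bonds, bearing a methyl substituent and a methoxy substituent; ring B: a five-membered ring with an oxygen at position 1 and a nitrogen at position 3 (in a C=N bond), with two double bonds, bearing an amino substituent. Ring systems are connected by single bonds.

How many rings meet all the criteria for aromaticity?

Ring A is fully conjugated (every ring atom contributes a p orbital); 3 ring double bonds give 6 π electrons. 6 = 4(1)+2, so ring A is aromatic (pyrazine).
Ring B is planar and fully conjugated; 2 ring double bonds (4 π electrons) plus a heteroatom lone pair (2) give 6 π electrons. Since 6 = 4n+2 (n=1), ring B is aromatic (oxazole).
Aromatic: A, B. Total: 2.

2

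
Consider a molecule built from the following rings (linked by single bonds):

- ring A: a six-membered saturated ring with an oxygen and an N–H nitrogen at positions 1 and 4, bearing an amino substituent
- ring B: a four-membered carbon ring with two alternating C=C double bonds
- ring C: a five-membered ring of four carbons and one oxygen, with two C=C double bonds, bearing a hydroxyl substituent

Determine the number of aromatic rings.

Ring A has only sp³ atoms, so it is not fully conjugated — not aromatic (morpholine).
Ring B has only sp² ring atoms; a planar conformation would have a fully conjugated π system of 4 electrons. But 4 = 4(1), which is 4n not 4n+2, so ring B is not aromatic (cyclobutadiene) — cyclobutadiene is antiaromatic and distorts to a rectangle.
Ring C has a continuous p-orbital overlap around the ring; 2 ring double bonds (4 π electrons) plus a heteroatom lone pair (2) give 6 π electrons. That satisfies 4n+2 with n=1, so ring C is aromatic (furan).
Aromatic: C. Total: 1.

1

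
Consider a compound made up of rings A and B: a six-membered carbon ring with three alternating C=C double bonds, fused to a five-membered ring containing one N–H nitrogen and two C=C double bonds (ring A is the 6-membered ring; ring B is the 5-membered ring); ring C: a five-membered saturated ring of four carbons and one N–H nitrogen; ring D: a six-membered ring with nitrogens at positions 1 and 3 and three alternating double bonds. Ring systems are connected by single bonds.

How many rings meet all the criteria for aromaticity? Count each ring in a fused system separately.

Rings A and B form a fused bicyclic system (with one N–H) with 9 sp² atoms and 10 π electrons from ring double bonds plus a heteroatom lone pair. 10 = 4(2)+2, so the system is aromatic and both rings count as aromatic (indole).
Ring C has only sp³ atoms, so it is not fully conjugated — not aromatic (pyrrolidine).
Ring D has a continuous p-orbital overlap around the ring; 3 ring double bonds give 6 π electrons. That satisfies 4n+2 with n=1, so ring D is aromatic (pyrimidine).
Aromatic: A, B, D. Total: 3.

3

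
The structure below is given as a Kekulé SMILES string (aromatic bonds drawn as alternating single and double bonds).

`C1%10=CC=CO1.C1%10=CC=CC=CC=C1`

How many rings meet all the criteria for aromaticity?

The SMILES encodes a five-membered ring of four carbons and one oxygen, with two C=C double bonds; an eight-membered carbon ring with four alternating C=C double bonds.
The 5-membered ring with one oxygen has a continuous p-orbital overlap around the ring; 2 ring double bonds (4 π electrons) plus a heteroatom lone pair (2) give 6 π electrons. 6 = 4(1)+2, so it is aromatic (furan).
The 8-membered ring has only sp² ring atoms; a planar conformation would have a fully conjugated π system of 8 electrons. But 8 = 4(2), which is 4n not 4n+2, so it is not aromatic (cyclooctatetraene) — cyclooctatetraene distorts into a non-planar tub to avoid antiaromaticity.
1 of the 2 rings is aromatic. Total: 1.

1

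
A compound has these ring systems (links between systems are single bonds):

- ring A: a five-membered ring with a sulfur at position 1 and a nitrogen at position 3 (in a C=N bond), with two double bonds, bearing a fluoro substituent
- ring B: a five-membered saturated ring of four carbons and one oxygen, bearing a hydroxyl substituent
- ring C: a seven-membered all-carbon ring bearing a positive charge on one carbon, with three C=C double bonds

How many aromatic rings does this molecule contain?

Ring A has a continuous p-orbital overlap around the ring; 2 ring double bonds (4 π electrons) plus a heteroatom lone pair (2) give 6 π electrons. 6 = 4(1)+2, so ring A is aromatic (thiazole).
Ring B has only sp³ atoms, so it is not fully conjugated — not aromatic (tetrahydrofuran).
Ring C has a continuous p-orbital overlap around the ring; 3 ring double bonds (6 π electrons) plus the carbocation's empty p orbital (0, but keeps the ring conjugated) give 6 π electrons. Since 6 = 4n+2 (n=1), ring C is aromatic (tropylium cation).
Aromatic: A, C. Total: 2.

2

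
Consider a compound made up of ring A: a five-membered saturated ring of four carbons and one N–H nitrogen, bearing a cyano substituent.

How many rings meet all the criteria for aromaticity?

Ring A has only sp³ atoms, so it is not fully conjugated — not aromatic (pyrrolidine).

0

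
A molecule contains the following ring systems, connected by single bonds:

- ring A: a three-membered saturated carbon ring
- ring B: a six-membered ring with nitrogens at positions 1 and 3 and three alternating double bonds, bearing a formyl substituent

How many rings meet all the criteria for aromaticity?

1

Ring A has only sp³ atoms, so it is not fully conjugated — not aromatic (cyclopropane).
Ring B is fully conjugated (every ring atom contributes a p orbital); 3 ring double bonds give 6 π electrons. 6 = 4(1)+2, so ring B is aromatic (pyrimidine).
Aromatic: B. Total: 1.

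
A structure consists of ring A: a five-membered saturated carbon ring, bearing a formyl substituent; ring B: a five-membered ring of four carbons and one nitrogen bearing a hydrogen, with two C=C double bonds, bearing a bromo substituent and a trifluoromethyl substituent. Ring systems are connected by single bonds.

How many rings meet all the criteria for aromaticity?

Ring A has only sp³ atoms, so it is not fully conjugated — not aromatic (cyclopentane).
Ring B is fully conjugated (every ring atom contributes a p orbital); 2 ring double bonds (4 π electrons) plus a heteroatom lone pair (2) give 6 π electrons. Since 6 = 4n+2 (n=1), ring B is aromatic (pyrrole).
Aromatic: B. Total: 1.

1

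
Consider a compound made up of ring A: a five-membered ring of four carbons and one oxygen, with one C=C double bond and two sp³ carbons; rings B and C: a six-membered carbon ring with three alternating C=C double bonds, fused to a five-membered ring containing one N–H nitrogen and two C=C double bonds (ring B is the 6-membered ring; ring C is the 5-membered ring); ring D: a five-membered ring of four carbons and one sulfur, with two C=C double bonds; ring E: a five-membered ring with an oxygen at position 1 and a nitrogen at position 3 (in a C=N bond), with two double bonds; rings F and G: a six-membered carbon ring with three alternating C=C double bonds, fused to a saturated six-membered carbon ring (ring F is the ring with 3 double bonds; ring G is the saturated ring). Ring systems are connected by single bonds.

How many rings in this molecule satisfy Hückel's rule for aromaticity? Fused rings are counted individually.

5

Ring A has two sp³ carbons, so it is not fully conjugated — not aromatic (2,3-dihydrofuran).
Rings B and C form a fused bicyclic system (with one N–H) with 9 sp² atoms and 10 π electrons from ring double bonds plus a heteroatom lone pair. 10 = 4(2)+2, so the system is aromatic and both rings count as aromatic (indole).
Ring D is fully conjugated (every ring atom contributes a p orbital); 2 ring double bonds (4 π electrons) plus a heteroatom lone pair (2) give 6 π electrons. 6 = 4(1)+2, so ring D is aromatic (thiophene).
Ring E is fully conjugated (every ring atom contributes a p orbital); 2 ring double bonds (4 π electrons) plus a heteroatom lone pair (2) give 6 π electrons. Since 6 = 4n+2 (n=1), ring E is aromatic (oxazole).
Ring F is planar and fully conjugated; 3 ring double bonds give 6 π electrons. Since 6 = 4n+2 (n=1), ring F is aromatic (benzene ring).
Ring G has four sp³ carbons, so it is not fully conjugated — not aromatic (cyclohexane ring).
Aromatic: B, C, D, E, F. Total: 5.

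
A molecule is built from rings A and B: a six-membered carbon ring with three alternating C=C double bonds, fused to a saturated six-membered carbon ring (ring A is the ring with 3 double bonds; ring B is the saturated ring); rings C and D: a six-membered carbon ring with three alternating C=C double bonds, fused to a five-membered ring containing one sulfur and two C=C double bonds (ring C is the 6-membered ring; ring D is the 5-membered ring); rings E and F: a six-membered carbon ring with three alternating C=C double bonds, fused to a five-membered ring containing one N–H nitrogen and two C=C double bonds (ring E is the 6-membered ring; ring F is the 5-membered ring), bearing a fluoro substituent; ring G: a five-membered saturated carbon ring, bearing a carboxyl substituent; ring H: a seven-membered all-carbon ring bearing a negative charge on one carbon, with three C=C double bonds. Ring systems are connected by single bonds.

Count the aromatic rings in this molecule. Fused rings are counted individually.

5

Ring A is fully conjugated (every ring atom contributes a p orbital); 3 ring double bonds give 6 π electrons. That satisfies 4n+2 with n=1, so ring A is aromatic (benzene ring).
Ring B has four sp³ carbons, so it is not fully conjugated — not aromatic (cyclohexane ring).
Rings C and D form a fused bicyclic system (with one sulfur) with 9 sp² atoms and 10 π electrons from ring double bonds plus a heteroatom lone pair. 10 = 4(2)+2, so the system is aromatic and both rings count as aromatic (benzothiophene).
Rings E and F form a fused bicyclic system (with one N–H) with 9 sp² atoms and 10 π electrons from ring double bonds plus a heteroatom lone pair. 10 = 4(2)+2, so the system is aromatic and both rings count as aromatic (indole).
Ring G has only sp³ atoms, so it is not fully conjugated — not aromatic (cyclopentane).
Ring H has only sp² ring atoms; a planar conformation would have a fully conjugated π system of 8 electrons. But 8 = 4(2), which is 4n not 4n+2, so ring H is not aromatic (cycloheptatrienyl anion).
Aromatic: A, C, D, E, F. Total: 5.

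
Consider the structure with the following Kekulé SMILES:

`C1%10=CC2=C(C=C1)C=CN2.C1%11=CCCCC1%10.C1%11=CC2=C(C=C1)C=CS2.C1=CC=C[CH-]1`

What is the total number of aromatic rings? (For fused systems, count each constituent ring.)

5

The SMILES encodes a six-membered carbon ring with three alternating C=C double bonds, fused to a five-membered ring containing one N–H nitrogen and two C=C double bonds; a six-membered carbon ring with one C=C double bond; a six-membered carbon ring with three alternating C=C double bonds, fused to a five-membered ring containing one sulfur and two C=C double bonds; a five-membered all-carbon ring bearing a negative charge on one carbon, with two C=C double bonds.
The fused 6/5-membered bicyclic (with one N–H) is a single π system with 9 sp² atoms and 10 π electrons from ring double bonds plus a heteroatom lone pair. 10 = 4(2)+2, so the system is aromatic and both rings count as aromatic (indole).
The 6-membered ring has four sp³ carbons, so it is not fully conjugated — not aromatic (cyclohexene).
The fused 6/5-membered bicyclic (with one sulfur) is a single π system with 9 sp² atoms and 10 π electrons from ring double bonds plus a heteroatom lone pair. 10 = 4(2)+2, so the system is aromatic and both rings count as aromatic (benzothiophene).
The 5-membered ring is fully conjugated (every ring atom contributes a p orbital); 2 ring double bonds (4 π electrons) plus the carbanion lone pair (2) give 6 π electrons. 6 = 4(1)+2, so it is aromatic (cyclopentadienyl anion).
5 of the 6 rings are aromatic. Total: 5.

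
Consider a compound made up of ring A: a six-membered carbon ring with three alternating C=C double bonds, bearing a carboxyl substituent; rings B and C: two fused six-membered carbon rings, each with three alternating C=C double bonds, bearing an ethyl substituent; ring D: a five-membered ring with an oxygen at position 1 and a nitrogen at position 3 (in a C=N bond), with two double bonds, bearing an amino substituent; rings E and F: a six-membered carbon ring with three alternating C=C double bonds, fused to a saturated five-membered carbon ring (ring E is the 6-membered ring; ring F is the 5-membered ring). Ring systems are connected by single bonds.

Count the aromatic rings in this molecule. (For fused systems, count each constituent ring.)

Ring A is planar and fully conjugated; 3 ring double bonds give 6 π electrons. Since 6 = 4n+2 (n=1), ring A is aromatic (benzene).
Rings B and C form a fused bicyclic system with 10 sp² atoms and 10 π electrons from ring double bonds. 10 = 4(2)+2, so the system is aromatic and both rings count as aromatic (naphthalene).
Ring D is planar and fully conjugated; 2 ring double bonds (4 π electrons) plus a heteroatom lone pair (2) give 6 π electrons. 6 = 4(1)+2, so ring D is aromatic (oxazole).
Ring E is fully conjugated (every ring atom contributes a p orbital); 3 ring double bonds give 6 π electrons. Since 6 = 4n+2 (n=1), ring E is aromatic (benzene ring).
Ring F has three sp³ carbons, so it is not fully conjugated — not aromatic (cyclopentane ring).
Aromatic: A, B, C, D, E. Total: 5.

5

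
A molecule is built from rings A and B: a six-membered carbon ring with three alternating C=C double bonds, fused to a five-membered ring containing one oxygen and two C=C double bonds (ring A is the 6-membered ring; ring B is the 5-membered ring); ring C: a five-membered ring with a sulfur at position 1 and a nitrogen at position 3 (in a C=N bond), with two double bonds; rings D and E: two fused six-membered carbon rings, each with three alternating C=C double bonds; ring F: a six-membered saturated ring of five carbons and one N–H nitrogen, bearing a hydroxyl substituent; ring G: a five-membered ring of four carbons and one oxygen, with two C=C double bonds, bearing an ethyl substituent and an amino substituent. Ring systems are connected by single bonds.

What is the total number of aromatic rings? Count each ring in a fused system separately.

Rings A and B form a fused bicyclic system (with one oxygen) with 9 sp² atoms and 10 π electrons from ring double bonds plus a heteroatom lone pair. 10 = 4(2)+2, so the system is aromatic and both rings count as aromatic (benzofuran).
Ring C has a continuous p-orbital overlap around the ring; 2 ring double bonds (4 π electrons) plus a heteroatom lone pair (2) give 6 π electrons. 6 = 4(1)+2, so ring C is aromatic (thiazole).
Rings D and E form a fused bicyclic system with 10 sp² atoms and 10 π electrons from ring double bonds. 10 = 4(2)+2, so the system is aromatic and both rings count as aromatic (naphthalene).
Ring F has only sp³ atoms, so it is not fully conjugated — not aromatic (piperidine).
Ring G is fully conjugated (every ring atom contributes a p orbital); 2 ring double bonds (4 π electrons) plus a heteroatom lone pair (2) give 6 π electrons. That satisfies 4n+2 with n=1, so ring G is aromatic (furan).
Aromatic: A, B, C, D, E, G. Total: 6.

6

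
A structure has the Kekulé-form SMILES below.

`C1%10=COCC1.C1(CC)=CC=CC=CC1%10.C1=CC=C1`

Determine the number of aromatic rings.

0

The SMILES encodes a five-membered ring of four carbons and one oxygen, with one C=C double bond and two sp³ carbons; a seven-membered carbon ring with three C=C double bonds and one sp³ carbon; a four-membered carbon ring with two alternating C=C double bonds.
The 5-membered ring with one oxygen has two sp³ carbons, so it is not fully conjugated — not aromatic (2,3-dihydrofuran).
The 7-membered ring has one sp³ carbon, so it is not fully conjugated — not aromatic (cycloheptatriene).
The 4-membered ring has only sp² ring atoms; a planar conformation would have a fully conjugated π system of 4 electrons. But 4 = 4(1), which is 4n not 4n+2, so it is not aromatic (cyclobutadiene) — cyclobutadiene is antiaromatic and distorts to a rectangle.
None of the rings are aromatic. Total: 0.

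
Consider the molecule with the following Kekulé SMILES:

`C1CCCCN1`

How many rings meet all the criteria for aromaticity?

0

The SMILES encodes a six-membered saturated ring of five carbons and one N–H nitrogen.
The 6-membered ring with one N–H has only sp³ atoms, so it is not fully conjugated — not aromatic (piperidine).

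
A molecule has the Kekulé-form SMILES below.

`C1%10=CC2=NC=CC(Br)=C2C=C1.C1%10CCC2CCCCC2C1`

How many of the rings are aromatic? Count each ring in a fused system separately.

The SMILES encodes two fused six-membered rings, each with three alternating double bonds; one ring is all carbon and the other has one ring nitrogen; two fused six-membered saturated carbon rings.
The fused 6/6-membered bicyclic (with one nitrogen) is a single π system with 10 sp² atoms and 10 π electrons from ring double bonds. 10 = 4(2)+2, so the system is aromatic and both rings count as aromatic (quinoline).
The 6-membered ring has only sp³ atoms, so it is not fully conjugated — not aromatic (cyclohexane ring).
The second 6-membered ring has only sp³ atoms, so it is not fully conjugated — not aromatic (cyclohexane ring).
2 of the 4 rings are aromatic. Total: 2.

2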